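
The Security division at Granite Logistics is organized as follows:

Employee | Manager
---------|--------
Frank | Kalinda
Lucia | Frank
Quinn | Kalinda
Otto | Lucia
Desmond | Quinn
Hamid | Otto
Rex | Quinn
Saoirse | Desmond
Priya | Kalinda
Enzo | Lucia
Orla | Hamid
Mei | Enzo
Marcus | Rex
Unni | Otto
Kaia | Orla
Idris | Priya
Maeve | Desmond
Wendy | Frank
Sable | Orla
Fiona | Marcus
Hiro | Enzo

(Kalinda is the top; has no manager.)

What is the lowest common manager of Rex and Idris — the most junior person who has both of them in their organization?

Kalinda

Rex's chain of managers is Quinn, Kalinda. Idris's chain of managers is Priya, Kalinda. The first manager that appears in both chains is Kalinda.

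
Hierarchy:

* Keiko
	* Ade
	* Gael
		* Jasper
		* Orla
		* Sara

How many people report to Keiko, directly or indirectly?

5

Keiko directly manages Ade, Gael. Ade has no reports. Under Gael: Sara, Orla, Jasper (3). So Keiko's organization is 2 direct reports plus everyone under them: 1 + 4 = 5.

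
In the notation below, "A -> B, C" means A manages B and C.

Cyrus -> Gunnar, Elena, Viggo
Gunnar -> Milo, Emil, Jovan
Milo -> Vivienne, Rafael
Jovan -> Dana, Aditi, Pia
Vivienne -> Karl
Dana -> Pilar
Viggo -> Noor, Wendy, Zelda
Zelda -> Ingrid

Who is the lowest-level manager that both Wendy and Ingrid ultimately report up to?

Viggo

Wendy's chain of managers is Viggo, Cyrus. Ingrid's chain of managers is Zelda, Viggo, Cyrus. The first manager that appears in both chains is Viggo.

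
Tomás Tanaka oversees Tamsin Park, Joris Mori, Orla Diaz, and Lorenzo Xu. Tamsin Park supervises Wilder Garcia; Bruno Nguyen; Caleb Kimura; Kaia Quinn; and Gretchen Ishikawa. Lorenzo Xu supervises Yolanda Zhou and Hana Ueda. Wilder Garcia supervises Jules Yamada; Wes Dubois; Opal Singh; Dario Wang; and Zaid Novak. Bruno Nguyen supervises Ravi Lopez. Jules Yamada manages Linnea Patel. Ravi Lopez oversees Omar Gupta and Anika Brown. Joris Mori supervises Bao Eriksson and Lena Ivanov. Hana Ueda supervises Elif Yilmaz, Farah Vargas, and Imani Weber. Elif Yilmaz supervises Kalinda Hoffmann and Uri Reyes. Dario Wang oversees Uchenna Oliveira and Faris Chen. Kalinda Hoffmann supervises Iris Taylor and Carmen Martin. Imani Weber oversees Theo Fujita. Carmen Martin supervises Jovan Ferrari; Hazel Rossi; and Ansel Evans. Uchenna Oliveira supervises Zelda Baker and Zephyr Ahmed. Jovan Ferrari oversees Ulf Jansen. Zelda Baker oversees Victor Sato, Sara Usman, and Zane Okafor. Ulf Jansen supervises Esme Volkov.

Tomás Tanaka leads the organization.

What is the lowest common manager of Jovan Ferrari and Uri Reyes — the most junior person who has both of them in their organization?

Elif Yilmaz

Jovan Ferrari's chain of managers is Carmen Martin, Kalinda Hoffmann, Elif Yilmaz, Hana Ueda, Lorenzo Xu, Tomás Tanaka. Uri Reyes's chain of managers is Elif Yilmaz, Hana Ueda, Lorenzo Xu, Tomás Tanaka. The first manager that appears in both chains is Elif Yilmaz.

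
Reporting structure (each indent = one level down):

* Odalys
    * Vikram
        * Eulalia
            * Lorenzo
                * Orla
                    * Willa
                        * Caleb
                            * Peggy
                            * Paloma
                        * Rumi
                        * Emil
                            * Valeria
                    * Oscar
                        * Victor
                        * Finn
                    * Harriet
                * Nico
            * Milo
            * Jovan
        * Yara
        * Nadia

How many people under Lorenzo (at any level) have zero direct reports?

The people in Lorenzo's organization with no one reporting to them are Nico, Harriet, Finn, Victor, Valeria, Rumi, Paloma, Peggy. That is 8.

8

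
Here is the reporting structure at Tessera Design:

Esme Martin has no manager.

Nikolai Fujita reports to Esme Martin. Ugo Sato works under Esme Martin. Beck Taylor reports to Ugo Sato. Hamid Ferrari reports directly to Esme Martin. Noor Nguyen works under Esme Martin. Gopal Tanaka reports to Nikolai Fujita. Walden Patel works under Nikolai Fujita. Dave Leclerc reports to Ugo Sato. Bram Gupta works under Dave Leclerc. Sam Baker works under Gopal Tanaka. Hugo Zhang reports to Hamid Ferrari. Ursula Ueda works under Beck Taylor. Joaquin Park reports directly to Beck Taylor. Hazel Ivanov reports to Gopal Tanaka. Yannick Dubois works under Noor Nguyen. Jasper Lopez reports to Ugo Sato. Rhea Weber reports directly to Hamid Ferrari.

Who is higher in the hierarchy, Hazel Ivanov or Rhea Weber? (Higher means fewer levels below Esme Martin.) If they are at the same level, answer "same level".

Hazel Ivanov is 3 levels below Esme Martin; Rhea Weber is 2. Rhea Weber is higher.

Rhea Weber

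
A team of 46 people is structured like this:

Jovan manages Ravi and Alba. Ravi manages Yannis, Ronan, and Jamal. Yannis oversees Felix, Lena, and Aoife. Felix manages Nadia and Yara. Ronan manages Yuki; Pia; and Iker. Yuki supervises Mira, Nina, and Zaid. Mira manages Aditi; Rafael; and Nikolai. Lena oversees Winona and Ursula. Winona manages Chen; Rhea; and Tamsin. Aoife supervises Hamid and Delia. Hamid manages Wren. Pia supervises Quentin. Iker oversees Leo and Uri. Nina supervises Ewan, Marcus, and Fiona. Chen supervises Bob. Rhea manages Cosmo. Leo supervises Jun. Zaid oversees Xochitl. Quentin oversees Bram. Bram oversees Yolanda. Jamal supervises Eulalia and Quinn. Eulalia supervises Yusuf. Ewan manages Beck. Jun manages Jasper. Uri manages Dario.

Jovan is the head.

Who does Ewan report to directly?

Ewan reports directly to Nina.

Nina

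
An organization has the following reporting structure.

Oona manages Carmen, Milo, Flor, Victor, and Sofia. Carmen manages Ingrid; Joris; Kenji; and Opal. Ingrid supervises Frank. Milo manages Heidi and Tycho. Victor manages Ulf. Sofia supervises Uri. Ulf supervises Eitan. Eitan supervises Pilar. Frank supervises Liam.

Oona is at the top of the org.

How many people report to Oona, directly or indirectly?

17

Oona directly manages Carmen, Milo, Flor, Victor, Sofia. Under Carmen: Opal, Kenji, Joris, Ingrid, Frank, Liam (6). Under Milo: Heidi, Tycho (2). Flor has no reports. Under Victor: Ulf, Eitan, Pilar (3). Under Sofia: Uri (1). So Oona's organization is 5 direct reports plus everyone under them: 7 + 3 + 1 + 4 + 2 = 17.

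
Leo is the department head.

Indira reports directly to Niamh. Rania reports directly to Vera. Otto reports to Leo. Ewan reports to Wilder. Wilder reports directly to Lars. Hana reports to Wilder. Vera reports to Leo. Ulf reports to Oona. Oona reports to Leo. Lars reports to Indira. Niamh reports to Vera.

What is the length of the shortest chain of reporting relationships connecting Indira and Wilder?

2

Wilder is in Indira's organization: the chain from Wilder up to Indira is Wilder → Lars → Indira, which is 2 links.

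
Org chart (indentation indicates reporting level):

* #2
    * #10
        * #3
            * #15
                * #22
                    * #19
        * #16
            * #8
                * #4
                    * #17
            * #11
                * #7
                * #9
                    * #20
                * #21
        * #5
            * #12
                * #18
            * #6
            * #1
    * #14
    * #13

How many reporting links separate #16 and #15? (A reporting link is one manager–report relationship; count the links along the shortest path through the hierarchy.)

3

#16 is 1 level below #10, and #15 is 2 levels below #10 (their lowest common manager). The shortest path runs up from #16 to #10 and back down to #15: 1 + 2 = 3 links.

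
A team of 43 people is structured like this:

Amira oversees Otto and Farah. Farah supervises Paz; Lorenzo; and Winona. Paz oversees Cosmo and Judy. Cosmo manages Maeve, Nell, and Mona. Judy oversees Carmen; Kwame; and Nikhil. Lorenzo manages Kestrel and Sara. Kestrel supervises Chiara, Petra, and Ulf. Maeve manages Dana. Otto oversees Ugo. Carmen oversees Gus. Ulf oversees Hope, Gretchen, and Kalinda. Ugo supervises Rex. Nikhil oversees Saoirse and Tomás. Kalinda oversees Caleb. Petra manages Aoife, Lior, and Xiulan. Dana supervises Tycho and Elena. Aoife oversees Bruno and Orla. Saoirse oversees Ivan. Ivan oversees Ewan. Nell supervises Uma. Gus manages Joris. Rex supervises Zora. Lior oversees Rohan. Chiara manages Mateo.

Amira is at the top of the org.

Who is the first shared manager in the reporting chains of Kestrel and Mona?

Farah

Kestrel's chain of managers is Lorenzo, Farah, Amira. Mona's chain of managers is Cosmo, Paz, Farah, Amira. The first manager that appears in both chains is Farah.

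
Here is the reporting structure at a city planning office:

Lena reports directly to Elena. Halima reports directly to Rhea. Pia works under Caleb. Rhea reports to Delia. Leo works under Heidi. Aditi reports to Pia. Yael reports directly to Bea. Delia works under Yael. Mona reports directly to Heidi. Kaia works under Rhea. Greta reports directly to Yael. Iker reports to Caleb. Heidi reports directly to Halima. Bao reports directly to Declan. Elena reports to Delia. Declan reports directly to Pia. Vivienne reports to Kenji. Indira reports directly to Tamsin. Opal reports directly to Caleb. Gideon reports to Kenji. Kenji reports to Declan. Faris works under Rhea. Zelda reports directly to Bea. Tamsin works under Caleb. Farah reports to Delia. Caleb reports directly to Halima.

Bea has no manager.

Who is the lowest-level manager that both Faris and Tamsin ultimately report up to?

Rhea

Faris's chain of managers is Rhea, Delia, Yael, Bea. Tamsin's chain of managers is Caleb, Halima, Rhea, Delia, Yael, Bea. The first manager that appears in both chains is Rhea.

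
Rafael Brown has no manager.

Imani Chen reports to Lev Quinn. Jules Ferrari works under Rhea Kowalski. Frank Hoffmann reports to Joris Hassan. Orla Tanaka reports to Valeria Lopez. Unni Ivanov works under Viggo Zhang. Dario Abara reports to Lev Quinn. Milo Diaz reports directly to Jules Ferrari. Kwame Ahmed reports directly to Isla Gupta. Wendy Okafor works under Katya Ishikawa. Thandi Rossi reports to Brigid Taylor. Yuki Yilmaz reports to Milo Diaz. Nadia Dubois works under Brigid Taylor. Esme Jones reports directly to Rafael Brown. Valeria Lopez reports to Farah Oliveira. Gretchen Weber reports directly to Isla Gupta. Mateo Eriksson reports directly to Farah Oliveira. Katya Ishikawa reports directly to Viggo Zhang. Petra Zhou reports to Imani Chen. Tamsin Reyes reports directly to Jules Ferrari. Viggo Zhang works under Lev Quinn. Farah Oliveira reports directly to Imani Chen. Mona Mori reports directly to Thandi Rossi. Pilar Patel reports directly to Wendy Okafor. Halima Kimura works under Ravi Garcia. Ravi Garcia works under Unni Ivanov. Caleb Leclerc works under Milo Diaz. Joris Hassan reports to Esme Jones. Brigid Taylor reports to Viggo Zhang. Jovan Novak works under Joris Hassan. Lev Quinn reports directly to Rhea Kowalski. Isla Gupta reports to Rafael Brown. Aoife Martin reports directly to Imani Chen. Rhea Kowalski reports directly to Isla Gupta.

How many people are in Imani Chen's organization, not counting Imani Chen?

6

Imani Chen directly manages Farah Oliveira, Petra Zhou, Aoife Martin. Under Farah Oliveira: Mateo Eriksson, Valeria Lopez, Orla Tanaka (3). Petra Zhou has no reports. Aoife Martin has no reports. So Imani Chen's organization is 3 direct reports plus everyone under them: 4 + 1 + 1 = 6.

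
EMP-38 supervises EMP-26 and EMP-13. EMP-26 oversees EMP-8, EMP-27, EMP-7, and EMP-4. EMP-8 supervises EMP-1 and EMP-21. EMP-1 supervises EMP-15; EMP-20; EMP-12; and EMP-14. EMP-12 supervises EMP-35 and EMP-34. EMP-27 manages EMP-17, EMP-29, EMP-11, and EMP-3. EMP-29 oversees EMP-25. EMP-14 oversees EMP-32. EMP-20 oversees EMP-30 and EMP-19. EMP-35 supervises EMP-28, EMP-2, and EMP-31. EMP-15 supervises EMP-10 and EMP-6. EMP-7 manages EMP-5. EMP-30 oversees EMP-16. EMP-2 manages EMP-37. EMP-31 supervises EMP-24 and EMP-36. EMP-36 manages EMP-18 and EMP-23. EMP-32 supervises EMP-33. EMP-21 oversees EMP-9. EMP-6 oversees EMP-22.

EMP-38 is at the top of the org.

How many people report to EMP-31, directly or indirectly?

4

EMP-31 directly manages EMP-24, EMP-36. EMP-24 has no reports. Under EMP-36: EMP-23, EMP-18 (2). So EMP-31's organization is 2 direct reports plus everyone under them: 1 + 3 = 4.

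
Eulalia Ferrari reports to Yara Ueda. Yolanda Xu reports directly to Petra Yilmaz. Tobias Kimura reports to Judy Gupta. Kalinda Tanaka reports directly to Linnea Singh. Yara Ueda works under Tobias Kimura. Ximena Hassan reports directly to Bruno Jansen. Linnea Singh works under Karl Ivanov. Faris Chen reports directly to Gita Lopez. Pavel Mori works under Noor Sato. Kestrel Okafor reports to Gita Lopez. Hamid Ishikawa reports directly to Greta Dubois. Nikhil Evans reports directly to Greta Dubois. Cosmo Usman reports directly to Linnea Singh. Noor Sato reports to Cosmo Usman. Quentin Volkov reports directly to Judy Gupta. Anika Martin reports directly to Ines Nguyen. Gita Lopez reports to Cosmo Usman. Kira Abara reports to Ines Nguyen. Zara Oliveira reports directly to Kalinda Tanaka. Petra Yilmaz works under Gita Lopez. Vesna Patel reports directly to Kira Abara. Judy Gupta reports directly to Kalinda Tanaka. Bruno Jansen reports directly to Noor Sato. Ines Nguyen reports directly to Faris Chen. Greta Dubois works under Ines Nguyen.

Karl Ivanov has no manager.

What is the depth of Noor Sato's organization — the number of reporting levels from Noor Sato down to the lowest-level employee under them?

2

The longest chain under Noor Sato runs Noor Sato → Bruno Jansen → Ximena Hassan, which is 2 levels below Noor Sato.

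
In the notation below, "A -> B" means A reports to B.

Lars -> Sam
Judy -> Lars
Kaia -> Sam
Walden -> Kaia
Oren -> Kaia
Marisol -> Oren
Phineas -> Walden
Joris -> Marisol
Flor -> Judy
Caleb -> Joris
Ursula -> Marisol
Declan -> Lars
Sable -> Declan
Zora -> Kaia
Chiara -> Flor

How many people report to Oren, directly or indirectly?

4

Oren directly manages Marisol. Under Marisol: Ursula, Joris, Caleb (3). That's 4 in total.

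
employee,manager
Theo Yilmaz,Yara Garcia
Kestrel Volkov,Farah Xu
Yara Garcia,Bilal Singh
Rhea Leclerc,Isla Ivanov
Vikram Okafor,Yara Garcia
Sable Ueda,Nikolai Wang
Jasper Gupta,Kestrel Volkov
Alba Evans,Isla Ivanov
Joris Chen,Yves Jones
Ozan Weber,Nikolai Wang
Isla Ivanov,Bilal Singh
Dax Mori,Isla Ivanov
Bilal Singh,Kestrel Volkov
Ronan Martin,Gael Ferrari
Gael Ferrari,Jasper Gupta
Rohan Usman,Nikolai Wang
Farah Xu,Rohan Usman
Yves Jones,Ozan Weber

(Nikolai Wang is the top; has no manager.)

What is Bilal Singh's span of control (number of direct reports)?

2

Bilal Singh directly manages Yara Garcia, Isla Ivanov. That is 2 direct reports.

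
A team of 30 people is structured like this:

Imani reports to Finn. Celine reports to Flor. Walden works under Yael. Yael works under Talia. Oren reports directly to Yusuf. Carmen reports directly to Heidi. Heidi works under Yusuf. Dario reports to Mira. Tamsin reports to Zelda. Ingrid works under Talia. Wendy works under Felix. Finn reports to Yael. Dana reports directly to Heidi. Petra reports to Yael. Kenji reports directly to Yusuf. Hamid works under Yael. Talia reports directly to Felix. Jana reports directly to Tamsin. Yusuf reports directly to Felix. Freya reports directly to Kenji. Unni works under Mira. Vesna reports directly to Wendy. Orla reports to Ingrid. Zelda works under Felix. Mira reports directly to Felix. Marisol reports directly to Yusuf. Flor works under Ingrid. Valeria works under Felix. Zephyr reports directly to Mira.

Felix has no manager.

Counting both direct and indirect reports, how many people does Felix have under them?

Felix directly manages Wendy, Talia, Mira, Yusuf, Valeria, Zelda. Under Wendy: Vesna (1). Under Talia: Yael, Finn, Imani, Petra, Hamid, Walden, Ingrid, Orla, Flor, Celine (10). Under Mira: Zephyr, Unni, Dario (3). Under Yusuf: Oren, Marisol, Kenji, Freya, Heidi, Dana, Carmen (7). Valeria has no reports. Under Zelda: Tamsin, Jana (2). So Felix's organization is 6 direct reports plus everyone under them: 2 + 11 + 4 + 8 + 1 + 3 = 29.

29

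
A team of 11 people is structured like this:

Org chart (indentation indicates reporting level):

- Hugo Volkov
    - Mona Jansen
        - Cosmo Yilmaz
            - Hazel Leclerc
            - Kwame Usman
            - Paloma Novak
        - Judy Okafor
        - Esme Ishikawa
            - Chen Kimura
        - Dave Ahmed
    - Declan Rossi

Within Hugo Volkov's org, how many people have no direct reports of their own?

The people in Hugo Volkov's organization with no one reporting to them are Declan Rossi, Dave Ahmed, Chen Kimura, Judy Okafor, Paloma Novak, Kwame Usman, Hazel Leclerc. That is 7.

7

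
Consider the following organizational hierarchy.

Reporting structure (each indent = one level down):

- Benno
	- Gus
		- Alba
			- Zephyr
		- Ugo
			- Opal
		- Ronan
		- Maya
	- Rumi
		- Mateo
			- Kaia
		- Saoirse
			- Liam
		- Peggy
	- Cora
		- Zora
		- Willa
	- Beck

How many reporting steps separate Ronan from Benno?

2

Chain from Ronan up to Benno: Ronan → Gus → Benno. That is 2 steps up, so Ronan is 2 levels below Benno.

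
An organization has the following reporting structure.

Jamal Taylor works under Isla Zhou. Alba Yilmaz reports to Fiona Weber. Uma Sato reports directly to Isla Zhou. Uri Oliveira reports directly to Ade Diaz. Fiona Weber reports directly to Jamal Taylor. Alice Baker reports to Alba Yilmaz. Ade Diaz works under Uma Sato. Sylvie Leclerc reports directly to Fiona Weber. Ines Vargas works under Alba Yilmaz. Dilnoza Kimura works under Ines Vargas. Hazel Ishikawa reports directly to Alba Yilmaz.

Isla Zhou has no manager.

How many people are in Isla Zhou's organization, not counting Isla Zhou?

11

Isla Zhou directly manages Jamal Taylor, Uma Sato. Under Jamal Taylor: Fiona Weber, Sylvie Leclerc, Alba Yilmaz, Alice Baker, Ines Vargas, Dilnoza Kimura, Hazel Ishikawa (7). Under Uma Sato: Ade Diaz, Uri Oliveira (2). So Isla Zhou's organization is 2 direct reports plus everyone under them: 8 + 3 = 11.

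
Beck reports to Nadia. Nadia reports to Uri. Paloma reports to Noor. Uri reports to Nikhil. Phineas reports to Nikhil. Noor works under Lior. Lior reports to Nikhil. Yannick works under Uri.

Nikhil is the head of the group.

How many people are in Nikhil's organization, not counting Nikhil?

8

Nikhil directly manages Lior, Phineas, Uri. Under Lior: Noor, Paloma (2). Phineas has no reports. Under Uri: Yannick, Nadia, Beck (3). So Nikhil's organization is 3 direct reports plus everyone under them: 3 + 1 + 4 = 8.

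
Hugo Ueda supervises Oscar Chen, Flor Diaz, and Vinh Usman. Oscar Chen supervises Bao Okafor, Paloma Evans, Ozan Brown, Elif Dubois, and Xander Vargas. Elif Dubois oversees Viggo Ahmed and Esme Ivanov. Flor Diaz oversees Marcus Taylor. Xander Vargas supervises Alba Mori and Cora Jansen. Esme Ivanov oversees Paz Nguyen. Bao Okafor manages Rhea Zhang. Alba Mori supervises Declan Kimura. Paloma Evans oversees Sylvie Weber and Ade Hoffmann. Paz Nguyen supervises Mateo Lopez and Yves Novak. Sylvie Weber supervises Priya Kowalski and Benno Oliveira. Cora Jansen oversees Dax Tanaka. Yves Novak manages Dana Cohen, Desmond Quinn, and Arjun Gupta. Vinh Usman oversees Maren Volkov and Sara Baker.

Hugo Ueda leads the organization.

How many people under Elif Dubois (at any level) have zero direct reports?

5

The people in Elif Dubois's organization with no one reporting to them are Viggo Ahmed, Mateo Lopez, Arjun Gupta, Desmond Quinn, Dana Cohen. That is 5.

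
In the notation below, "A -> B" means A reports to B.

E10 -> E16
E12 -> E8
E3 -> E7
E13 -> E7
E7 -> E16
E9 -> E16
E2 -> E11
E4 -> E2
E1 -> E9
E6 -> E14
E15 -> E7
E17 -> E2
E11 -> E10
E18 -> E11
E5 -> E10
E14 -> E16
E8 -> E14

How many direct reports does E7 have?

E7 directly manages E15, E13, E3. That is 3 direct reports.

3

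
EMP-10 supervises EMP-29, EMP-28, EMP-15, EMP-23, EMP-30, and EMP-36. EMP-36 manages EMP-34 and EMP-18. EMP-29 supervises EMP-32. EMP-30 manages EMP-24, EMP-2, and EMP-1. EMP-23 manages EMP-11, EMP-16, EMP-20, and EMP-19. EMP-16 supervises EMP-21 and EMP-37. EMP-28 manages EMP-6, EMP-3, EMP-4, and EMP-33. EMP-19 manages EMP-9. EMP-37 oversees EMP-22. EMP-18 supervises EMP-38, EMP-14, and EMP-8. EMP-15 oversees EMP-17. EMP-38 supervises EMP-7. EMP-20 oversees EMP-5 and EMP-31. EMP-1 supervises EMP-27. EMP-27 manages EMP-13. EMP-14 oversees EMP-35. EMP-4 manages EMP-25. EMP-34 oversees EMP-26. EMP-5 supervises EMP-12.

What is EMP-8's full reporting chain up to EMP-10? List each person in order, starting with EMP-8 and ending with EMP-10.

EMP-8 reports to EMP-18. EMP-18 reports to EMP-36. EMP-36 reports to EMP-10. EMP-10 is at the top.

EMP-8 -> EMP-18 -> EMP-36 -> EMP-10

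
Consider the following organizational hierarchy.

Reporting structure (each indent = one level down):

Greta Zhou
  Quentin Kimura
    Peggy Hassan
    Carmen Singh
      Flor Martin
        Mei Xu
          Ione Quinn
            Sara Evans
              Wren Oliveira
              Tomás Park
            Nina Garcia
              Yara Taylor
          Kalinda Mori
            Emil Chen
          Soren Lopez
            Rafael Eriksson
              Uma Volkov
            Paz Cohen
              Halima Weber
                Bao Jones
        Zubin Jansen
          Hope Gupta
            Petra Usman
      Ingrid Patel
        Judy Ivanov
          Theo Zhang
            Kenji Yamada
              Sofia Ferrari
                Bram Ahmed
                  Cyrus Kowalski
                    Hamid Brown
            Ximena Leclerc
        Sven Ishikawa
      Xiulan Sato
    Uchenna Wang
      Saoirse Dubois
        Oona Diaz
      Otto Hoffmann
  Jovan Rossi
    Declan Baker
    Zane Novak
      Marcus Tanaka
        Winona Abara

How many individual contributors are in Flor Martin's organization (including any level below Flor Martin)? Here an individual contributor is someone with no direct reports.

The people in Flor Martin's organization with no one reporting to them are Petra Usman, Bao Jones, Uma Volkov, Emil Chen, Yara Taylor, Tomás Park, Wren Oliveira. That is 7.

7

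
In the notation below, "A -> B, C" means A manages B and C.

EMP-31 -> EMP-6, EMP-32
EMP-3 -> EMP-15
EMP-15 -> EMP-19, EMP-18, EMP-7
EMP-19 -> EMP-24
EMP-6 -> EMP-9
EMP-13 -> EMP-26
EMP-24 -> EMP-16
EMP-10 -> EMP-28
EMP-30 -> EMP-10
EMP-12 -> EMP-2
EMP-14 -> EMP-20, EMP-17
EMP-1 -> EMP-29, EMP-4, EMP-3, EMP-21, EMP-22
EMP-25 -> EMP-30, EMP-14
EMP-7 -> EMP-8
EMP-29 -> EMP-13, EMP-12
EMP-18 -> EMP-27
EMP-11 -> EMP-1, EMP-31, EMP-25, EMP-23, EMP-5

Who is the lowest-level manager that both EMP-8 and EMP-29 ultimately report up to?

EMP-8's chain of managers is EMP-7, EMP-15, EMP-3, EMP-1, EMP-11. EMP-29's chain of managers is EMP-1, EMP-11. The first manager that appears in both chains is EMP-1.

EMP-1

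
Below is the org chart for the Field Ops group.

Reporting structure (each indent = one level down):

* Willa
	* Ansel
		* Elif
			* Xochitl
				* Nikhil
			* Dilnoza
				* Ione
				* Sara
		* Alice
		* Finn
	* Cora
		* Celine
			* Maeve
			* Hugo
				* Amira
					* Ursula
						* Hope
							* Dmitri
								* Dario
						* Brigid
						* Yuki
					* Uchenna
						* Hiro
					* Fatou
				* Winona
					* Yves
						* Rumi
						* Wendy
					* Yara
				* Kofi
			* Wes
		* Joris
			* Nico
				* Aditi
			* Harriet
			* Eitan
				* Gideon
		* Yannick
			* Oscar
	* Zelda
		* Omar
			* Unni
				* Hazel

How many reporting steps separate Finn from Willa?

Chain from Finn up to Willa: Finn → Ansel → Willa. That is 2 steps up, so Finn is 2 levels below Willa.

2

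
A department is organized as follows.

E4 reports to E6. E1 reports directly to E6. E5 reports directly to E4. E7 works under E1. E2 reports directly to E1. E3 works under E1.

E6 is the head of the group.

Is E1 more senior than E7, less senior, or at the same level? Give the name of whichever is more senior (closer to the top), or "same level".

E1

E1 is 1 level below E6; E7 is 2. E1 is higher.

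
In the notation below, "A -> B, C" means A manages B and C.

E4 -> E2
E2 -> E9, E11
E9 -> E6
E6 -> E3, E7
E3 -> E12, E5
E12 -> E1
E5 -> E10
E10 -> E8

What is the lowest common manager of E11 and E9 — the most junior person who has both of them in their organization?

E2

E11's chain of managers is E2, E4. E9's chain of managers is E2, E4. The first manager that appears in both chains is E2.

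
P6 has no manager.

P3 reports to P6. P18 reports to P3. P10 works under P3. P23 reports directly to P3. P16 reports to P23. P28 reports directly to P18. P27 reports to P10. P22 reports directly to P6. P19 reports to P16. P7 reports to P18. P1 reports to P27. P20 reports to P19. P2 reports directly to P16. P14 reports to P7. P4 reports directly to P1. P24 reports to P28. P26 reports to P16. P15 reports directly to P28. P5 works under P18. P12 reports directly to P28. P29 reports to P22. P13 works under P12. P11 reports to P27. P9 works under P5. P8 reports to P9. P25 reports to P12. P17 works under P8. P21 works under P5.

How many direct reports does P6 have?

P6 directly manages P3, P22. That is 2 direct reports.

2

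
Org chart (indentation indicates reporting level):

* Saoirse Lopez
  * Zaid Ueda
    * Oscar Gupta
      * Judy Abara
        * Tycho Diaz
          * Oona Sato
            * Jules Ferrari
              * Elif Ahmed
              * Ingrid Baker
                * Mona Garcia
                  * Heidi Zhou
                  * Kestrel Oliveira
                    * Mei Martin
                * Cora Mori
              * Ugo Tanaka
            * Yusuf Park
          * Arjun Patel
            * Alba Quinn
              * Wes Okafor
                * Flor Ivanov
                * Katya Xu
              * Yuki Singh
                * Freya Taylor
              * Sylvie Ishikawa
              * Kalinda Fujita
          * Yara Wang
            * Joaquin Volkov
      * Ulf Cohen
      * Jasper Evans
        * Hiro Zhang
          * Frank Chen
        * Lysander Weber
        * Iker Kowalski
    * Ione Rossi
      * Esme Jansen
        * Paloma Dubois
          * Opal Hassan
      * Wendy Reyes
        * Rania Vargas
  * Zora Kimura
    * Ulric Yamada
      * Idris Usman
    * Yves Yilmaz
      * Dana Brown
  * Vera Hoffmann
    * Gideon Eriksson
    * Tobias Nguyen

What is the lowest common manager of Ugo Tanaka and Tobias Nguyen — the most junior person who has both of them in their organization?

Ugo Tanaka's chain of managers is Jules Ferrari, Oona Sato, Tycho Diaz, Judy Abara, Oscar Gupta, Zaid Ueda, Saoirse Lopez. Tobias Nguyen's chain of managers is Vera Hoffmann, Saoirse Lopez. The first manager that appears in both chains is Saoirse Lopez.

Saoirse Lopez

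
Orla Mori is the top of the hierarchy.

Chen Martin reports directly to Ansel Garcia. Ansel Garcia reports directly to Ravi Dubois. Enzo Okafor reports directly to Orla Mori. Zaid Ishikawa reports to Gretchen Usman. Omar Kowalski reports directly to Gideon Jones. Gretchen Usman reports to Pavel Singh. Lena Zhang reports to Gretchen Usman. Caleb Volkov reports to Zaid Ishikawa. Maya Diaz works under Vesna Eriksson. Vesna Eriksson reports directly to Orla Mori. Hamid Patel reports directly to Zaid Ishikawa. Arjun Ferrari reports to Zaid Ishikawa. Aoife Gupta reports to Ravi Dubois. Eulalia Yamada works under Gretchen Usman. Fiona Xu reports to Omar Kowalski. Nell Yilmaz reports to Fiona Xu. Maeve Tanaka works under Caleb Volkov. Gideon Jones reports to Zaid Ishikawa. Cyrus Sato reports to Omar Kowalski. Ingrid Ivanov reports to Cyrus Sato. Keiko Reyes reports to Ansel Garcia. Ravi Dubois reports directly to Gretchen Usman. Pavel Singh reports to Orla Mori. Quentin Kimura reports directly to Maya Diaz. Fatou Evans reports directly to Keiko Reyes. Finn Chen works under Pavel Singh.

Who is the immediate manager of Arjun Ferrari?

Arjun Ferrari reports directly to Zaid Ishikawa.

Zaid Ishikawa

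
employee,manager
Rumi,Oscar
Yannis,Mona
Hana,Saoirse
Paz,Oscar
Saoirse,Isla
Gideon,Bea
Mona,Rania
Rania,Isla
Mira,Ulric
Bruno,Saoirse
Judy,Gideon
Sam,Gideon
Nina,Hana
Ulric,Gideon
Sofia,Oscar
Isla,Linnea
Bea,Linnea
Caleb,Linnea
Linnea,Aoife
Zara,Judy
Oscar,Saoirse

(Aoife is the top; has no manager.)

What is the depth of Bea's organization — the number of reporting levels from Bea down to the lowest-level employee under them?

The longest chain under Bea runs Bea → Gideon → Judy → Zara, which is 3 levels below Bea.

3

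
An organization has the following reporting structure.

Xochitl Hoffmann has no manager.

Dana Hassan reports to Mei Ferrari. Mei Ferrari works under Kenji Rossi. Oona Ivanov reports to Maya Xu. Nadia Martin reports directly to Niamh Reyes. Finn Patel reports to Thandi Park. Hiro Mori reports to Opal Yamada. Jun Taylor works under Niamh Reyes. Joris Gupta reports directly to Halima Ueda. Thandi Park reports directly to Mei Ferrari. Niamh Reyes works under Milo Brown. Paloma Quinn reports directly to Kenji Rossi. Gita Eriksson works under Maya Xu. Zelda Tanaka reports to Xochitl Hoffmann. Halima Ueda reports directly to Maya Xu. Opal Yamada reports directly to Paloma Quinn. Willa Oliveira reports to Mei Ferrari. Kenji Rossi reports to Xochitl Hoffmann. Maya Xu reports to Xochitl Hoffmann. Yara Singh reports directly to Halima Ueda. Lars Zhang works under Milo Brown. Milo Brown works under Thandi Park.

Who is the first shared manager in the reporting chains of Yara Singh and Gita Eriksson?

Maya Xu

Yara Singh's chain of managers is Halima Ueda, Maya Xu, Xochitl Hoffmann. Gita Eriksson's chain of managers is Maya Xu, Xochitl Hoffmann. The first manager that appears in both chains is Maya Xu.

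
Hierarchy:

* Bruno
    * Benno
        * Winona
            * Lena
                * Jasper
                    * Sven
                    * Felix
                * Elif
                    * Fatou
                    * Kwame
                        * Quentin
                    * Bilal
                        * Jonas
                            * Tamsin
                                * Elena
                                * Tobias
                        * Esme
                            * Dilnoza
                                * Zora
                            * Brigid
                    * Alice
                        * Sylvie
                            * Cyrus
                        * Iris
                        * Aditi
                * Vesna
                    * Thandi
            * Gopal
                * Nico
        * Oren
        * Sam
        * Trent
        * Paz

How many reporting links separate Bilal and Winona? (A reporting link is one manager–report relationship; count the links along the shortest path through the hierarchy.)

3

Bilal is in Winona's organization: the chain from Bilal up to Winona is Bilal → Elif → Lena → Winona, which is 3 links.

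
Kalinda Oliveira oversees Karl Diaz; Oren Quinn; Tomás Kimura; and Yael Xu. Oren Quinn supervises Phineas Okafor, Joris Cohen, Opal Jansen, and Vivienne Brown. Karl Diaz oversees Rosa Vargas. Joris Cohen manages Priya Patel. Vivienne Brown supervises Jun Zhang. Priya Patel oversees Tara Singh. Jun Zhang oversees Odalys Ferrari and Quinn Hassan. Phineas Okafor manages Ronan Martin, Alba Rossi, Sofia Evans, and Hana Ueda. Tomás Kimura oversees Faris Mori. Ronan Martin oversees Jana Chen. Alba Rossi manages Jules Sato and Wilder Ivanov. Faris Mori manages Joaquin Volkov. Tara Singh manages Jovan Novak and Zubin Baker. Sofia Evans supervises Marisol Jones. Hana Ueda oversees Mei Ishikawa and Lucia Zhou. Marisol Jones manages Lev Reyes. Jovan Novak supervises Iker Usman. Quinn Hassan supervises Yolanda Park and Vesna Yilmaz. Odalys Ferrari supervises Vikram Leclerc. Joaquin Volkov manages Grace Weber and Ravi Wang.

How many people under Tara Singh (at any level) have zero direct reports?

The people in Tara Singh's organization with no one reporting to them are Zubin Baker, Iker Usman. That is 2.

2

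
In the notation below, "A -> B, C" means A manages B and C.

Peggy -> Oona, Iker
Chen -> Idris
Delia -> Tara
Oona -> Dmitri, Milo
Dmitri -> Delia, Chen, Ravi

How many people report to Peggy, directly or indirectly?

9

Peggy directly manages Oona, Iker. Under Oona: Milo, Dmitri, Ravi, Chen, Idris, Delia, Tara (7). Iker has no reports. So Peggy's organization is 2 direct reports plus everyone under them: 8 + 1 = 9.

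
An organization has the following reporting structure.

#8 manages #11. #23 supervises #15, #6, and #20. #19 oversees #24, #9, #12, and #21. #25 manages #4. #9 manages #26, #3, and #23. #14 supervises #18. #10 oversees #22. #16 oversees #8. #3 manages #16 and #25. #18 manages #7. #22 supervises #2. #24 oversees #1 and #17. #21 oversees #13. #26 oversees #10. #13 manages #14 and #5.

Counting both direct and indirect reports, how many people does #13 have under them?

#13 directly manages #14, #5. Under #14: #18, #7 (2). #5 has no reports. So #13's organization is 2 direct reports plus everyone under them: 3 + 1 = 4.

4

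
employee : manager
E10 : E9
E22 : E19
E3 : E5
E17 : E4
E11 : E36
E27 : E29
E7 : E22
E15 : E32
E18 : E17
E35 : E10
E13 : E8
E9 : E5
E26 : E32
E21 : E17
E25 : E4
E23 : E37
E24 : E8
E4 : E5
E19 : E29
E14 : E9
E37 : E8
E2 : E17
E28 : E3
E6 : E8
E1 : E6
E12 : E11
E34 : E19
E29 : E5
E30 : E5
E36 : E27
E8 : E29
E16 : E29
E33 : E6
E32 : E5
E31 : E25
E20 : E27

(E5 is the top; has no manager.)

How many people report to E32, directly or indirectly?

2

E32 directly manages E15, E26. E15 has no reports. E26 has no reports. So E32's organization is 2 direct reports plus everyone under them: 1 + 1 = 2.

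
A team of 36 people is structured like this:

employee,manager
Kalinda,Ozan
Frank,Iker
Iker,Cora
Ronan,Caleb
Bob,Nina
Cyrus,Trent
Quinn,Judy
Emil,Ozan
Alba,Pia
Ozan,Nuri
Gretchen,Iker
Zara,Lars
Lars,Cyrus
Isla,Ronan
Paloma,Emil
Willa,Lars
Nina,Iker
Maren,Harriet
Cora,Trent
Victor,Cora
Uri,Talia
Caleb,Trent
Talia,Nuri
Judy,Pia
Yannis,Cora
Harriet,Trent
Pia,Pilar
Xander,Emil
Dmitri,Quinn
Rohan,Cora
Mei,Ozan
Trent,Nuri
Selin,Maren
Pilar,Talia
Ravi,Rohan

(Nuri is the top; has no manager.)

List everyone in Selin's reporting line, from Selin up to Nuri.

Selin reports to Maren. Maren reports to Harriet. Harriet reports to Trent. Trent reports to Nuri. Nuri is at the top.

Selin -> Maren -> Harriet -> Trent -> Nuri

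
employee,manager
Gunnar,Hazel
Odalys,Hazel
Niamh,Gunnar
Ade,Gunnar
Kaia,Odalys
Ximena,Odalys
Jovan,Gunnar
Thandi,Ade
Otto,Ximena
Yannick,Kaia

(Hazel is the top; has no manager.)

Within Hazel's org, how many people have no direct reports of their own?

The people in Hazel's organization with no one reporting to them are Otto, Yannick, Jovan, Thandi, Niamh. That is 5.

5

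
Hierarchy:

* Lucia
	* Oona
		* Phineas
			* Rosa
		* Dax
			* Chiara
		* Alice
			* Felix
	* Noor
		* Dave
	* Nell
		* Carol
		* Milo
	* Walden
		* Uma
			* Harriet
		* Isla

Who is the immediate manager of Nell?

Lucia

Nell reports directly to Lucia.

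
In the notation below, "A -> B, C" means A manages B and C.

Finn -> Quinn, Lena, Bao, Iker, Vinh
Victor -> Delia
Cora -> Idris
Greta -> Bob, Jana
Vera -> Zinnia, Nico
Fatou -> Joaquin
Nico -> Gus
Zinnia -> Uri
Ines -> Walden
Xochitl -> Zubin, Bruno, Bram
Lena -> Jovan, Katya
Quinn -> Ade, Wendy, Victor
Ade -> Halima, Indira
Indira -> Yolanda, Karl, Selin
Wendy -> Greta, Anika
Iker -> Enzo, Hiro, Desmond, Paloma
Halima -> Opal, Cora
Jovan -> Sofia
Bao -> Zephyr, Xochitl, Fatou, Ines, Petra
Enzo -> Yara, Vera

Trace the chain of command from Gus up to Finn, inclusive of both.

Gus reports to Nico. Nico reports to Vera. Vera reports to Enzo. Enzo reports to Iker. Iker reports to Finn. Finn is at the top.

Gus -> Nico -> Vera -> Enzo -> Iker -> Finn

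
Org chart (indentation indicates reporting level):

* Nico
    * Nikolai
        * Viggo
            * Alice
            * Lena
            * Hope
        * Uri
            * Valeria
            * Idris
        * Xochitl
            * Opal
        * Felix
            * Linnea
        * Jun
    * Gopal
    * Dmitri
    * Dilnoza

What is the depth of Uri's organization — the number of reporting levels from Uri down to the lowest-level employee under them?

The longest chain under Uri runs Uri → Idris, which is 1 level below Uri.

1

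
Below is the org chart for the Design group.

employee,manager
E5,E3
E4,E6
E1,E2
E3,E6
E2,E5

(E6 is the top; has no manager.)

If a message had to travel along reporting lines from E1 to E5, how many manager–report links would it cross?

E1 is in E5's organization: the chain from E1 up to E5 is E1 → E2 → E5, which is 2 links.

2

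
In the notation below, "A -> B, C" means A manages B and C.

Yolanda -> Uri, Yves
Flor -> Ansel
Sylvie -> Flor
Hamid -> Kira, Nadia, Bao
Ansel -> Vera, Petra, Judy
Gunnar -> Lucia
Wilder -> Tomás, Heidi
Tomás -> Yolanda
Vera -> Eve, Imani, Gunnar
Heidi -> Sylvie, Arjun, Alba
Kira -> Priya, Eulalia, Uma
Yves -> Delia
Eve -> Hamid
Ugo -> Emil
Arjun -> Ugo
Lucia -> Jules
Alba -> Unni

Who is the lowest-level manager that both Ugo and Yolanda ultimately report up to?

Ugo's chain of managers is Arjun, Heidi, Wilder. Yolanda's chain of managers is Tomás, Wilder. The first manager that appears in both chains is Wilder.

Wilder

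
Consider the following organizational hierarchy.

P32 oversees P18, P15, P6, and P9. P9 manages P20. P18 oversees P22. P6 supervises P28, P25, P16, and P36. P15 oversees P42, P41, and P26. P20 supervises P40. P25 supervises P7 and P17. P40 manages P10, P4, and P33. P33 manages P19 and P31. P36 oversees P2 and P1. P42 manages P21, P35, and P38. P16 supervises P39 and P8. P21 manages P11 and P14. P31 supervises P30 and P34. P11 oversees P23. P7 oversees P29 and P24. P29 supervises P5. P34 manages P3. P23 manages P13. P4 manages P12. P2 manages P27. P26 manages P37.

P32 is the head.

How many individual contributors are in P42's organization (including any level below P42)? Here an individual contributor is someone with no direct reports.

The people in P42's organization with no one reporting to them are P38, P35, P14, P13. That is 4.

4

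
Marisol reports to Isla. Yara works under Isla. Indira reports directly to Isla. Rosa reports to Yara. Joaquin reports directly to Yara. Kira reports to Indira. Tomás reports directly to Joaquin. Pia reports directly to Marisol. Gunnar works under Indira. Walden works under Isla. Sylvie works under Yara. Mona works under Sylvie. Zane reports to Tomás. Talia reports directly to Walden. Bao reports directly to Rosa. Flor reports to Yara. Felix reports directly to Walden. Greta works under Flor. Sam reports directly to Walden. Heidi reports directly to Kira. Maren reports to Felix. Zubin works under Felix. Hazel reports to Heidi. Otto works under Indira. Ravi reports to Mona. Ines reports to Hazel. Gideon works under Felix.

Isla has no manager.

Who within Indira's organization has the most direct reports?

Direct-report counts within Indira's organization: Indira has 3; Kira has 1; Heidi has 1; Hazel has 1. The largest is 3, held by Indira.

Indira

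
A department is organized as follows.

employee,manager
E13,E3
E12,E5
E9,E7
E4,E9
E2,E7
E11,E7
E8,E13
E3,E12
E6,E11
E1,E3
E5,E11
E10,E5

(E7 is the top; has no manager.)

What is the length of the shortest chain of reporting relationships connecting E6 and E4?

E6 is 2 levels below E7, and E4 is 2 levels below E7 (their lowest common manager). The shortest path runs up from E6 to E7 and back down to E4: 2 + 2 = 4 links.

4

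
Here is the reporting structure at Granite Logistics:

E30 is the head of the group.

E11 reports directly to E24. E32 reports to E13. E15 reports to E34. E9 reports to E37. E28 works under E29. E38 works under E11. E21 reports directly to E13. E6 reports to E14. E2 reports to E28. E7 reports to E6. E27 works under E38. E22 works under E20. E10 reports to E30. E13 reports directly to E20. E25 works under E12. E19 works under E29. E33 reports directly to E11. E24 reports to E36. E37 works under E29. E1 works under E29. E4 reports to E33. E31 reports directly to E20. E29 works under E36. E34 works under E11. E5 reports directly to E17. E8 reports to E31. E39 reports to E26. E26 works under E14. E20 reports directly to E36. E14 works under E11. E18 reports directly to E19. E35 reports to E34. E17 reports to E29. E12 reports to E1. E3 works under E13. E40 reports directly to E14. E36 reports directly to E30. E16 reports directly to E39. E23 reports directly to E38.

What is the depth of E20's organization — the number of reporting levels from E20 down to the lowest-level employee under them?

2

The longest chain under E20 runs E20 → E31 → E8, which is 2 levels below E20.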